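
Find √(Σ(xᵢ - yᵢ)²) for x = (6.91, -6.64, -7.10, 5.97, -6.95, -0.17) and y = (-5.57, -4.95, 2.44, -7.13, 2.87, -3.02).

√(Σ(x_i - y_i)²) = √((6.91 - (-5.57))² + (-6.64 - (-4.95))² + (-7.1 - 2.44)² + (5.97 - (-7.13))² + (-6.95 - 2.87)² + (-0.17 - (-3.02))²)
= √(12.48² + (-1.69)² + (-9.54)² + 13.1² + (-9.82)² + 2.85²) = √(155.7504 + 2.8561 + 91.0116 + 171.61 + 96.4324 + 8.1225) = √525.783 ≈ 22.93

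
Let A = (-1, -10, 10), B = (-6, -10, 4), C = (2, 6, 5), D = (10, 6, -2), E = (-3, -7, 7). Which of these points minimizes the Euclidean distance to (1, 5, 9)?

Distances: d(A) ≈ 15.1658, d(B) ≈ 17.2916, d(C) ≈ 4.2426, d(D) ≈ 14.2478, d(E) ≈ 12.8062. Nearest: C = (2, 6, 5) with distance 4.2426.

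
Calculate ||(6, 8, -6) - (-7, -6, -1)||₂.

√(Σ(x_i - y_i)²) = √((6 - (-7))² + (8 - (-6))² + (-6 - (-1))²)
= √(13² + 14² + (-5)²) = √(169 + 196 + 25) = √390 ≈ 19.7484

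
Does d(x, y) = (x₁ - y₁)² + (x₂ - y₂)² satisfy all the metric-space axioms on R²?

No. The squared Euclidean distance fails the triangle inequality. Counterexample: x = (0, 0), y = (1, 1), z = (2, 2). d(x,z) = 2² + 2² = 8, but d(x,y) + d(y,z) = (1² + 1²) + (1² + 1²) = 2 + 2 = 4. Since 8 > 4, the triangle inequality is violated. (Note: √d, the ordinary Euclidean distance, IS a metric.)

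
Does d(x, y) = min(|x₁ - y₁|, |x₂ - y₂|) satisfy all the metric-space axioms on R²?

No. d fails identity of indiscernibles: take x = (4, 0) and y = (4, 7). Then d(x,y) = min(|4 - 4|, |0 - 7|) = min(0, 7) = 0, yet x ≠ y.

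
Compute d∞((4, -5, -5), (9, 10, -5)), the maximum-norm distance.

max(|x_i - y_i|) = max(|4 - 9|, |-5 - 10|, |-5 - (-5)|) = max(5, 15, 0) = 15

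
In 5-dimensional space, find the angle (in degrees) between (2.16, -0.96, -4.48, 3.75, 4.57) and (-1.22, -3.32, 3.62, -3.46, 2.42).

With u = (2.16, -0.96, -4.48, 3.75, 4.57), v = (-1.22, -3.32, 3.62, -3.46, 2.42):
u·v = 2.16·(-1.22) + (-0.96)·(-3.32) + (-4.48)·3.62 + 3.75·(-3.46) + 4.57·2.42 = (-2.6352) + 3.1872 + (-16.2176) + (-12.975) + 11.0594 = -17.5812.
|u| = √(2.16² + (-0.96)² + (-4.48)² + 3.75² + 4.57²) = √(4.6656 + 0.9216 + 20.0704 + 14.0625 + 20.8849) = √60.605, |v| = √((-1.22)² + (-3.32)² + 3.62² + (-3.46)² + 2.42²) = √(1.4884 + 11.0224 + 13.1044 + 11.9716 + 5.8564) = √43.4432.
cos θ = (u·v)/(|u||v|) = -17.5812/(√60.605·√43.4432) ≈ -0.342636
θ = arccos(-0.342636) ≈ 110.04°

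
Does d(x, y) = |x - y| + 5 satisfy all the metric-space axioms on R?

No. d fails identity of indiscernibles (specifically d(x,x) = 0): d(1, 1) = |1 - 1| + 5 = 0 + 5 = 5 ≠ 0.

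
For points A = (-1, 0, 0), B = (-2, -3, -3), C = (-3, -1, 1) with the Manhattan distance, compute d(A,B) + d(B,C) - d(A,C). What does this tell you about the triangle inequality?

d(A,B) = 1 + 3 + 3 = 7, d(B,C) = 1 + 2 + 4 = 7, d(A,C) = 2 + 1 + 1 = 4.
d(A,B) + d(B,C) - d(A,C) = 7 + 7 - 4 = 14 - 4 = 10. This is ≥ 0, so the triangle inequality holds for these points.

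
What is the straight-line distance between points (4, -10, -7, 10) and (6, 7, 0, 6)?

√(Σ(x_i - y_i)²) = √((4 - 6)² + (-10 - 7)² + (-7 - 0)² + (10 - 6)²)
= √((-2)² + (-17)² + (-7)² + 4²) = √(4 + 289 + 49 + 16) = √358 ≈ 18.9209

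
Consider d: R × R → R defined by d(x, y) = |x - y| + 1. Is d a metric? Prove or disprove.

No. d fails identity of indiscernibles (specifically d(x,x) = 0): d(-7, -7) = |-7 - (-7)| + 1 = 0 + 1 = 1 ≠ 0.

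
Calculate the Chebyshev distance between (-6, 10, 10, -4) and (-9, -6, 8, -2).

max(|x_i - y_i|) = max(|-6 - (-9)|, |10 - (-6)|, |10 - 8|, |-4 - (-2)|) = max(3, 16, 2, 2) = 16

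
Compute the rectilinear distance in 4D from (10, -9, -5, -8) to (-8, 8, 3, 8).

Σ|x_i - y_i| = |10 - (-8)| + |-9 - 8| + |-5 - 3| + |-8 - 8| = 18 + 17 + 8 + 16 = 59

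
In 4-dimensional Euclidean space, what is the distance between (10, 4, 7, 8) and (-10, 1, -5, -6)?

√(Σ(x_i - y_i)²) = √((10 - (-10))² + (4 - 1)² + (7 - (-5))² + (8 - (-6))²)
= √(20² + 3² + 12² + 14²) = √(400 + 9 + 144 + 196) = √749 ≈ 27.3679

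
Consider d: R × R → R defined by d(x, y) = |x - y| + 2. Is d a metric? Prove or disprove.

No. d fails identity of indiscernibles (specifically d(x,x) = 0): d(-2, -2) = |-2 - (-2)| + 2 = 0 + 2 = 2 ≠ 0.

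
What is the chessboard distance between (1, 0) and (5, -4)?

max(|x_i - y_i|) = max(|1 - 5|, |0 - (-4)|) = max(4, 4) = 4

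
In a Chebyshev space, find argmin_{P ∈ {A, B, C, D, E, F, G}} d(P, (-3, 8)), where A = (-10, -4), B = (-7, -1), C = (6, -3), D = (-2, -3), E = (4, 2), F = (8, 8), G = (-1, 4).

Distances: d(A) = 12, d(B) = 9, d(C) = 11, d(D) = 11, d(E) = 7, d(F) = 11, d(G) = 4. Nearest: G = (-1, 4) with distance 4.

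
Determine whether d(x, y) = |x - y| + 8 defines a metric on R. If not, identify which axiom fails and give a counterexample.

No. d fails identity of indiscernibles (specifically d(x,x) = 0): d(8, 8) = |8 - 8| + 8 = 0 + 8 = 8 ≠ 0.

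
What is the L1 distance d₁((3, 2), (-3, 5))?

Σ|x_i - y_i| = |3 - (-3)| + |2 - 5| = 6 + 3 = 9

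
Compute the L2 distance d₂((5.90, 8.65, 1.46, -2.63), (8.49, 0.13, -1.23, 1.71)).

√(Σ(x_i - y_i)²) = √((5.9 - 8.49)² + (8.65 - 0.13)² + (1.46 - (-1.23))² + (-2.63 - 1.71)²)
= √((-2.59)² + 8.52² + 2.69² + (-4.34)²) = √(6.7081 + 72.5904 + 7.2361 + 18.8356) = √105.3702 ≈ 10.265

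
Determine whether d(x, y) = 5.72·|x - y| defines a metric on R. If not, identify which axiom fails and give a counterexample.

Yes. Since |x - y| is a metric on R and 5.72 > 0, the positive scalar multiple 5.72·|x - y| is also a metric: scaling by a positive constant preserves non-negativity, identity (d=0 ⟺ |x-y|=0 ⟺ x=y), symmetry, and the triangle inequality.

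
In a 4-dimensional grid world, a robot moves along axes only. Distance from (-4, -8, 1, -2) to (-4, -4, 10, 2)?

Σ|x_i - y_i| = |-4 - (-4)| + |-8 - (-4)| + |1 - 10| + |-2 - 2| = 0 + 4 + 9 + 4 = 17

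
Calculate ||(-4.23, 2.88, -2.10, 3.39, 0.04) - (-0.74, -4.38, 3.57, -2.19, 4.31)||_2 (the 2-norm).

(Σ|x_i - y_i|^2)^(1/2) = (|-4.23 - (-0.74)|^2 + |2.88 - (-4.38)|^2 + |-2.1 - 3.57|^2 + |3.39 - (-2.19)|^2 + |0.04 - 4.31|^2)^(1/2)
= (3.49^2 + 7.26^2 + 5.67^2 + 5.58^2 + 4.27^2)^(1/2) = (12.1801 + 52.7076 + 32.1489 + 31.1364 + 18.2329)^(1/2) = (146.4059)^(1/2) ≈ 12.0998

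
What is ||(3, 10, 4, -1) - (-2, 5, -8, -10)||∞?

max(|x_i - y_i|) = max(|3 - (-2)|, |10 - 5|, |4 - (-8)|, |-1 - (-10)|) = max(5, 5, 12, 9) = 12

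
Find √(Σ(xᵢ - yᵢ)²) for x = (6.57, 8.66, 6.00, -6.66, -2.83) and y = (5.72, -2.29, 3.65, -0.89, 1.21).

√(Σ(x_i - y_i)²) = √((6.57 - 5.72)² + (8.66 - (-2.29))² + (6 - 3.65)² + (-6.66 - (-0.89))² + (-2.83 - 1.21)²)
= √(0.85² + 10.95² + 2.35² + (-5.77)² + (-4.04)²) = √(0.7225 + 119.9025 + 5.5225 + 33.2929 + 16.3216) = √175.762 ≈ 13.2575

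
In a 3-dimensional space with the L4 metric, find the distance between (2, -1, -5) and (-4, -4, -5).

(Σ|x_i - y_i|^4)^(1/4) = (|2 - (-4)|^4 + |-1 - (-4)|^4 + |-5 - (-5)|^4)^(1/4)
= (6^4 + 3^4 + 0^4)^(1/4) = (1296 + 81 + 0)^(1/4) = (1377)^(1/4) ≈ 6.0916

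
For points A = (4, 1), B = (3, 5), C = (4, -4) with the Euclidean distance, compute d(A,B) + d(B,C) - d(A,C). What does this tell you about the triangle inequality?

d(A,B) = √(1² + 4²) = √17 ≈ 4.1231, d(B,C) = √(1² + 9²) = √82 ≈ 9.0554, d(A,C) = √(0² + 5²) = √25 = 5.
d(A,B) + d(B,C) - d(A,C) = 4.1231 + 9.0554 - 5 = 13.1785 - 5 = 8.1785 (to 4 decimal places). This is ≥ 0, so the triangle inequality holds for these points.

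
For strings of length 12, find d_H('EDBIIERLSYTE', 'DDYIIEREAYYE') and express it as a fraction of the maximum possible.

Differing positions: 1, 3, 8, 9, 11. Hamming distance = 5. The maximum possible Hamming distance for length-12 strings is 12, so d_H/12 = 5/12 ≈ 0.4167.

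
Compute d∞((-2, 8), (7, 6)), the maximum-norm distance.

max(|x_i - y_i|) = max(|-2 - 7|, |8 - 6|) = max(9, 2) = 9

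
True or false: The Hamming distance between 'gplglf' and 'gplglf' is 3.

Differing positions: none. Hamming distance = 0, so the claim that d_H = 3 is false.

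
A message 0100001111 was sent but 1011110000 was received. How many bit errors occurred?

Differing positions: 1, 2, 3, 4, 5, 6, 7, 8, 9, 10. Hamming distance = 10.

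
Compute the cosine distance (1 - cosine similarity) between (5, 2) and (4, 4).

With u = (5, 2), v = (4, 4):
u·v = 5·4 + 2·4 = 20 + 8 = 28.
|u| = √(5² + 2²) = √29, |v| = √(4² + 4²) = √32, so |u||v| = √(29·32) = √928.
cos θ = (u·v)/(|u||v|) = 28/√928 ≈ 0.9191
Cosine distance = 1 - cos θ ≈ 1 - 0.9191 = 0.0809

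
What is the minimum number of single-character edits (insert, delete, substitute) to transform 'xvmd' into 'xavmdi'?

Let D[i][j] be the edit distance between the first i characters of 'xvmd' and the first j characters of 'xavmdi', with D[i][0] = i, D[0][j] = j, and D[i][j] = D[i-1][j-1] if the characters match, else 1 + min(D[i-1][j], D[i][j-1], D[i-1][j-1]). Filling the table (rows: prefixes of 'xvmd', columns: prefixes of 'xavmdi'):
     ε  x  a  v  m  d  i
  ε  0  1  2  3  4  5  6
  x  1  0  1  2  3  4  5
  v  2  1  1  1  2  3  4
  m  3  2  2  2  1  2  3
  d  4  3  3  3  2  1  2
The bottom-right entry gives D[4][6] = 2, so no sequence of fewer than 2 edits works. Backtracking through the table gives one optimal edit sequence (2 edits):
  xvmd → xavmd (ins a @2)
  xavmd → xavmdi (ins i @6)
Edit distance = 2.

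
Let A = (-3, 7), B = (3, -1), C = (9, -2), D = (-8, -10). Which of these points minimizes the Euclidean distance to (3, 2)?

Distances: d(A) ≈ 7.8102, d(B) = 3, d(C) ≈ 7.2111, d(D) ≈ 16.2788. Nearest: B = (3, -1) with distance 3.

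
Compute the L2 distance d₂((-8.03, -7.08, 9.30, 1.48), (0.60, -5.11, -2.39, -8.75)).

√(Σ(x_i - y_i)²) = √((-8.03 - 0.6)² + (-7.08 - (-5.11))² + (9.3 - (-2.39))² + (1.48 - (-8.75))²)
= √((-8.63)² + (-1.97)² + 11.69² + 10.23²) = √(74.4769 + 3.8809 + 136.6561 + 104.6529) = √319.6668 ≈ 17.8792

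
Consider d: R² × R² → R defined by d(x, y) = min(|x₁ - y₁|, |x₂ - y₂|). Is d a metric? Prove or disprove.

No. d fails identity of indiscernibles: take x = (1, 0) and y = (1, 9). Then d(x,y) = min(|1 - 1|, |0 - 9|) = min(0, 9) = 0, yet x ≠ y.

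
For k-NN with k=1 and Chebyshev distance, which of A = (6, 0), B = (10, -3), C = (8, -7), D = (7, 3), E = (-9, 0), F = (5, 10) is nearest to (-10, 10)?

Distances: d(A) = 16, d(B) = 20, d(C) = 18, d(D) = 17, d(E) = 10, d(F) = 15. Nearest: E = (-9, 0) with distance 10.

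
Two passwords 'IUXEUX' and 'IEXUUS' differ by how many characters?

Differing positions: 2, 4, 6. Hamming distance = 3.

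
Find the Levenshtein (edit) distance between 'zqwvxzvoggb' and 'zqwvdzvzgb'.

Let D[i][j] be the edit distance between the first i characters of 'zqwvxzvoggb' and the first j characters of 'zqwvdzvzgb', with D[i][0] = i, D[0][j] = j, and D[i][j] = D[i-1][j-1] if the characters match, else 1 + min(D[i-1][j], D[i][j-1], D[i-1][j-1]). Filling the table (rows: prefixes of 'zqwvxzvoggb', columns: prefixes of 'zqwvdzvzgb'):
     ε  z  q  w  v  d  z  v  z  g  b
  ε  0  1  2  3  4  5  6  7  8  9 10
  z  1  0  1  2  3  4  5  6  7  8  9
  q  2  1  0  1  2  3  4  5  6  7  8
  w  3  2  1  0  1  2  3  4  5  6  7
  v  4  3  2  1  0  1  2  3  4  5  6
  x  5  4  3  2  1  1  2  3  4  5  6
  z  6  5  4  3  2  2  1  2  3  4  5
  v  7  6  5  4  3  3  2  1  2  3  4
  o  8  7  6  5  4  4  3  2  2  3  4
  g  9  8  7  6  5  5  4  3  3  2  3
  g 10  9  8  7  6  6  5  4  4  3  3
  b 11 10  9  8  7  7  6  5  5  4  3
The bottom-right entry gives D[11][10] = 3, so no sequence of fewer than 3 edits works. Backtracking through the table gives one optimal edit sequence (3 edits):
  zqwvxzvoggb → zqwvdzvoggb (sub x→d @5)
  zqwvdzvoggb → zqwvdzvggb (del o @8)
  zqwvdzvggb → zqwvdzvzgb (sub g→z @8)
Edit distance = 3.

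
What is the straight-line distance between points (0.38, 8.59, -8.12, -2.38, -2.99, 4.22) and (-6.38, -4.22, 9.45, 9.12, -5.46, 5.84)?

√(Σ(x_i - y_i)²) = √((0.38 - (-6.38))² + (8.59 - (-4.22))² + (-8.12 - 9.45)² + (-2.38 - 9.12)² + (-2.99 - (-5.46))² + (4.22 - 5.84)²)
= √(6.76² + 12.81² + (-17.57)² + (-11.5)² + 2.47² + (-1.62)²) = √(45.6976 + 164.0961 + 308.7049 + 132.25 + 6.1009 + 2.6244) = √659.4739 ≈ 25.6802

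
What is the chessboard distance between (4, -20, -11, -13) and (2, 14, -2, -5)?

max(|x_i - y_i|) = max(|4 - 2|, |-20 - 14|, |-11 - (-2)|, |-13 - (-5)|) = max(2, 34, 9, 8) = 34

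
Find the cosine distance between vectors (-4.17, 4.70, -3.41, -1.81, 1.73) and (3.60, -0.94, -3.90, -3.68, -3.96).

With u = (-4.17, 4.70, -3.41, -1.81, 1.73), v = (3.60, -0.94, -3.90, -3.68, -3.96):
u·v = (-4.17)·3.6 + 4.7·(-0.94) + (-3.41)·(-3.9) + (-1.81)·(-3.68) + 1.73·(-3.96) = (-15.012) + (-4.418) + 13.299 + 6.6608 + (-6.8508) = -6.321.
|u| = √((-4.17)² + 4.7² + (-3.41)² + (-1.81)² + 1.73²) = √(17.3889 + 22.09 + 11.6281 + 3.2761 + 2.9929) = √57.376, |v| = √(3.6² + (-0.94)² + (-3.9)² + (-3.68)² + (-3.96)²) = √(12.96 + 0.8836 + 15.21 + 13.5424 + 15.6816) = √58.2776.
cos θ = (u·v)/(|u||v|) = -6.321/(√57.376·√58.2776) ≈ -0.1093
Cosine distance = 1 - cos θ ≈ 1 - (-0.1093) = 1.1093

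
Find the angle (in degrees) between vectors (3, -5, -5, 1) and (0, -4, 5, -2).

With u = (3, -5, -5, 1), v = (0, -4, 5, -2):
u·v = 3·0 + (-5)·(-4) + (-5)·5 + 1·(-2) = 0 + 20 + (-25) + (-2) = -7.
|u| = √(3² + (-5)² + (-5)² + 1²) = √60, |v| = √(0² + (-4)² + 5² + (-2)²) = √45, so |u||v| = √(60·45) = √2700.
cos θ = (u·v)/(|u||v|) = -7/√2700 ≈ -0.134715
θ = arccos(-0.134715) ≈ 97.74°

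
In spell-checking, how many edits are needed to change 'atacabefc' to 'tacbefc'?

Let D[i][j] be the edit distance between the first i characters of 'atacabefc' and the first j characters of 'tacbefc', with D[i][0] = i, D[0][j] = j, and D[i][j] = D[i-1][j-1] if the characters match, else 1 + min(D[i-1][j], D[i][j-1], D[i-1][j-1]). Filling the table (rows: prefixes of 'atacabefc', columns: prefixes of 'tacbefc'):
     ε  t  a  c  b  e  f  c
  ε  0  1  2  3  4  5  6  7
  a  1  1  1  2  3  4  5  6
  t  2  1  2  2  3  4  5  6
  a  3  2  1  2  3  4  5  6
  c  4  3  2  1  2  3  4  5
  a  5  4  3  2  2  3  4  5
  b  6  5  4  3  2  3  4  5
  e  7  6  5  4  3  2  3  4
  f  8  7  6  5  4  3  2  3
  c  9  8  7  6  5  4  3  2
The bottom-right entry gives D[9][7] = 2, so no sequence of fewer than 2 edits works. Backtracking through the table gives one optimal edit sequence (2 edits):
  atacabefc → tacabefc (del a @1)
  tacabefc → tacbefc (del a @4)
Edit distance = 2.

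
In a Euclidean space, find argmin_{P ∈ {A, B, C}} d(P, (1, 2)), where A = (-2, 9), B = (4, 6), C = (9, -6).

Distances: d(A) ≈ 7.6158, d(B) = 5, d(C) ≈ 11.3137. Nearest: B = (4, 6) with distance 5.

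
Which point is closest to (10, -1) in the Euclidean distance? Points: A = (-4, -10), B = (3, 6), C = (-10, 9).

Distances: d(A) ≈ 16.6433, d(B) ≈ 9.8995, d(C) ≈ 22.3607. Nearest: B = (3, 6) with distance 9.8995.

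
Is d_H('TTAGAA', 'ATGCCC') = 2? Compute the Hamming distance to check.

Differing positions: 1, 3, 4, 5, 6. Hamming distance = 5, so the claim that d_H = 2 is false.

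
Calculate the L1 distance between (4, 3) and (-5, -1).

Σ|x_i - y_i| = |4 - (-5)| + |3 - (-1)| = 9 + 4 = 13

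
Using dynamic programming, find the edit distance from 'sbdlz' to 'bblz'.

Let D[i][j] be the edit distance between the first i characters of 'sbdlz' and the first j characters of 'bblz', with D[i][0] = i, D[0][j] = j, and D[i][j] = D[i-1][j-1] if the characters match, else 1 + min(D[i-1][j], D[i][j-1], D[i-1][j-1]). Filling the table (rows: prefixes of 'sbdlz', columns: prefixes of 'bblz'):
     ε  b  b  l  z
  ε  0  1  2  3  4
  s  1  1  2  3  4
  b  2  1  1  2  3
  d  3  2  2  2  3
  l  4  3  3  2  3
  z  5  4  4  3  2
The bottom-right entry gives D[5][4] = 2, so no sequence of fewer than 2 edits works. Backtracking through the table gives one optimal edit sequence (2 edits):
  sbdlz → bdlz (del s @1)
  bdlz → bblz (sub d→b @2)
Edit distance = 2.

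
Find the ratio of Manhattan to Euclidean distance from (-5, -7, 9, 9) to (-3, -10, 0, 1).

L1 = |-5 - (-3)| + |-7 - (-10)| + |9 - 0| + |9 - 1| = 2 + 3 + 9 + 8 = 22
L2 = √(2² + 3² + 9² + 8²) = √158 ≈ 12.5698
L1 ≥ L2 always (equality iff movement is along one axis); L1 > L2 here.
Ratio L1/L2 = 22/√158 ≈ 1.7502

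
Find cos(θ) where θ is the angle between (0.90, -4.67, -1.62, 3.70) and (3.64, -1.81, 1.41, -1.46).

With u = (0.90, -4.67, -1.62, 3.70), v = (3.64, -1.81, 1.41, -1.46):
u·v = 0.9·3.64 + (-4.67)·(-1.81) + (-1.62)·1.41 + 3.7·(-1.46) = 3.276 + 8.4527 + (-2.2842) + (-5.402) = 4.0425.
|u| = √(0.9² + (-4.67)² + (-1.62)² + 3.7²) = √(0.81 + 21.8089 + 2.6244 + 13.69) = √38.9333, |v| = √(3.64² + (-1.81)² + 1.41² + (-1.46)²) = √(13.2496 + 3.2761 + 1.9881 + 2.1316) = √20.6454.
cos θ = (u·v)/(|u||v|) = 4.0425/(√38.9333·√20.6454) ≈ 0.1426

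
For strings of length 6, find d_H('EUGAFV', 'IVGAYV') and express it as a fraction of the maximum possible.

Differing positions: 1, 2, 5. Hamming distance = 3. The maximum possible Hamming distance for length-6 strings is 6, so d_H/6 = 3/6 = 0.5.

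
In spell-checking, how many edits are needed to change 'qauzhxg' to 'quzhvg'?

Let D[i][j] be the edit distance between the first i characters of 'qauzhxg' and the first j characters of 'quzhvg', with D[i][0] = i, D[0][j] = j, and D[i][j] = D[i-1][j-1] if the characters match, else 1 + min(D[i-1][j], D[i][j-1], D[i-1][j-1]). Filling the table (rows: prefixes of 'qauzhxg', columns: prefixes of 'quzhvg'):
     ε  q  u  z  h  v  g
  ε  0  1  2  3  4  5  6
  q  1  0  1  2  3  4  5
  a  2  1  1  2  3  4  5
  u  3  2  1  2  3  4  5
  z  4  3  2  1  2  3  4
  h  5  4  3  2  1  2  3
  x  6  5  4  3  2  2  3
  g  7  6  5  4  3  3  2
The bottom-right entry gives D[7][6] = 2, so no sequence of fewer than 2 edits works. Backtracking through the table gives one optimal edit sequence (2 edits):
  qauzhxg → quzhxg (del a @2)
  quzhxg → quzhvg (sub x→v @5)
Edit distance = 2.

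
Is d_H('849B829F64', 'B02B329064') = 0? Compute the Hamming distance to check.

Differing positions: 1, 2, 3, 5, 8. Hamming distance = 5, so the claim that d_H = 0 is false.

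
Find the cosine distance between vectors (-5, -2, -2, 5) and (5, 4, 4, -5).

With u = (-5, -2, -2, 5), v = (5, 4, 4, -5):
u·v = (-5)·5 + (-2)·4 + (-2)·4 + 5·(-5) = (-25) + (-8) + (-8) + (-25) = -66.
|u| = √((-5)² + (-2)² + (-2)² + 5²) = √58, |v| = √(5² + 4² + 4² + (-5)²) = √82, so |u||v| = √(58·82) = √4756.
cos θ = (u·v)/(|u||v|) = -66/√4756 ≈ -0.957
Cosine distance = 1 - cos θ ≈ 1 - (-0.957) = 1.957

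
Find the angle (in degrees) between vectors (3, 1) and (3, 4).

With u = (3, 1), v = (3, 4):
u·v = 3·3 + 1·4 = 9 + 4 = 13.
|u| = √(3² + 1²) = √10, |v| = √(3² + 4²) = √25, so |u||v| = √(10·25) = √250.
cos θ = (u·v)/(|u||v|) = 13/√250 ≈ 0.822192
θ = arccos(0.822192) ≈ 34.7°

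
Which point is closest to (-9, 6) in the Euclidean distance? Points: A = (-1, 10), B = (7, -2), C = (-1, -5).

Distances: d(A) ≈ 8.9443, d(B) ≈ 17.8885, d(C) ≈ 13.6015. Nearest: A = (-1, 10) with distance 8.9443.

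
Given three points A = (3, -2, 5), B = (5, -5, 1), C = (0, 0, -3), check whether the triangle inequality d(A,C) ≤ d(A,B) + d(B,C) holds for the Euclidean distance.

d(A,B) = √(2² + 3² + 4²) = √29 ≈ 5.3852, d(B,C) = √(5² + 5² + 4²) = √66 ≈ 8.124, d(A,C) = √(3² + 2² + 8²) = √77 ≈ 8.775.
d(A,C) ≈ 8.775 ≤ 5.3852 + 8.124 = 13.5092. Triangle inequality is satisfied.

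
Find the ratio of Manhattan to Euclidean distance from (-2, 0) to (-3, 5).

L1 = |-2 - (-3)| + |0 - 5| = 1 + 5 = 6
L2 = √(1² + 5²) = √26 ≈ 5.099
L1 ≥ L2 always (equality iff movement is along one axis); L1 > L2 here.
Ratio L1/L2 = 6/√26 ≈ 1.1767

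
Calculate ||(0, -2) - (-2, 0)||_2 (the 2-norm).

(Σ|x_i - y_i|^2)^(1/2) = (|0 - (-2)|^2 + |-2 - 0|^2)^(1/2)
= (2^2 + 2^2)^(1/2) = (4 + 4)^(1/2) = (8)^(1/2) ≈ 2.8284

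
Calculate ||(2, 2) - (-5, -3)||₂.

√(Σ(x_i - y_i)²) = √((2 - (-5))² + (2 - (-3))²)
= √(7² + 5²) = √(49 + 25) = √74 ≈ 8.6023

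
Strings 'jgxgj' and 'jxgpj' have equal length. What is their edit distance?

Let D[i][j] be the edit distance between the first i characters of 'jgxgj' and the first j characters of 'jxgpj', with D[i][0] = i, D[0][j] = j, and D[i][j] = D[i-1][j-1] if the characters match, else 1 + min(D[i-1][j], D[i][j-1], D[i-1][j-1]). Filling the table (rows: prefixes of 'jgxgj', columns: prefixes of 'jxgpj'):
     ε  j  x  g  p  j
  ε  0  1  2  3  4  5
  j  1  0  1  2  3  4
  g  2  1  1  1  2  3
  x  3  2  1  2  2  3
  g  4  3  2  1  2  3
  j  5  4  3  2  2  2
The bottom-right entry gives D[5][5] = 2, so no sequence of fewer than 2 edits works. Backtracking through the table gives one optimal edit sequence (2 edits):
  jgxgj → jxgj (del g @2)
  jxgj → jxgpj (ins p @4)
Edit distance = 2.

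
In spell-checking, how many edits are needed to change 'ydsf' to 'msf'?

Let D[i][j] be the edit distance between the first i characters of 'ydsf' and the first j characters of 'msf', with D[i][0] = i, D[0][j] = j, and D[i][j] = D[i-1][j-1] if the characters match, else 1 + min(D[i-1][j], D[i][j-1], D[i-1][j-1]). Filling the table (rows: prefixes of 'ydsf', columns: prefixes of 'msf'):
     ε  m  s  f
  ε  0  1  2  3
  y  1  1  2  3
  d  2  2  2  3
  s  3  3  2  3
  f  4  4  3  2
The bottom-right entry gives D[4][3] = 2, so no sequence of fewer than 2 edits works. Backtracking through the table gives one optimal edit sequence (2 edits):
  ydsf → dsf (del y @1)
  dsf → msf (sub d→m @1)
Edit distance = 2.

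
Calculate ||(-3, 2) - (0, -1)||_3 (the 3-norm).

(Σ|x_i - y_i|^3)^(1/3) = (|-3 - 0|^3 + |2 - (-1)|^3)^(1/3)
= (3^3 + 3^3)^(1/3) = (27 + 27)^(1/3) = (54)^(1/3) ≈ 3.7798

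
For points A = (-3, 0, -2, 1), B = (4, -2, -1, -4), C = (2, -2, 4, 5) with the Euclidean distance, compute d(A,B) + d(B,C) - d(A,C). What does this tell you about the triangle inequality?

d(A,B) = √(7² + 2² + 1² + 5²) = √79 ≈ 8.8882, d(B,C) = √(2² + 0² + 5² + 9²) = √110 ≈ 10.4881, d(A,C) = √(5² + 2² + 6² + 4²) = √81 = 9.
d(A,B) + d(B,C) - d(A,C) = 8.8882 + 10.4881 - 9 = 19.3763 - 9 = 10.3763 (to 4 decimal places). This is ≥ 0, so the triangle inequality holds for these points.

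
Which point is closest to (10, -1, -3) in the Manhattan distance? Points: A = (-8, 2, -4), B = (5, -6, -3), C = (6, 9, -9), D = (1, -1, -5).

Distances: d(A) = 22, d(B) = 10, d(C) = 20, d(D) = 11. Nearest: B = (5, -6, -3) with distance 10.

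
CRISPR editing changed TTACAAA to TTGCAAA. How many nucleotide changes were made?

Differing positions: 3. Hamming distance = 1.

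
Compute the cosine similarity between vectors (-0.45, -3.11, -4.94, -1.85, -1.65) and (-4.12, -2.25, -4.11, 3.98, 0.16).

With u = (-0.45, -3.11, -4.94, -1.85, -1.65), v = (-4.12, -2.25, -4.11, 3.98, 0.16):
u·v = (-0.45)·(-4.12) + (-3.11)·(-2.25) + (-4.94)·(-4.11) + (-1.85)·3.98 + (-1.65)·0.16 = 1.854 + 6.9975 + 20.3034 + (-7.363) + (-0.264) = 21.5279.
|u| = √((-0.45)² + (-3.11)² + (-4.94)² + (-1.85)² + (-1.65)²) = √(0.2025 + 9.6721 + 24.4036 + 3.4225 + 2.7225) = √40.4232, |v| = √((-4.12)² + (-2.25)² + (-4.11)² + 3.98² + 0.16²) = √(16.9744 + 5.0625 + 16.8921 + 15.8404 + 0.0256) = √54.795.
cos θ = (u·v)/(|u||v|) = 21.5279/(√40.4232·√54.795) ≈ 0.4574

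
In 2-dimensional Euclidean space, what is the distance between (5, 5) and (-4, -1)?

√(Σ(x_i - y_i)²) = √((5 - (-4))² + (5 - (-1))²)
= √(9² + 6²) = √(81 + 36) = √117 ≈ 10.8167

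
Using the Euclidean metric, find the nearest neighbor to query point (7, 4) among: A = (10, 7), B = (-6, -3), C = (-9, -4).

Distances: d(A) ≈ 4.2426, d(B) ≈ 14.7648, d(C) ≈ 17.8885. Nearest: A = (10, 7) with distance 4.2426.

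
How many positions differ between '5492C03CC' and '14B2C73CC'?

Differing positions: 1, 3, 6. Hamming distance = 3.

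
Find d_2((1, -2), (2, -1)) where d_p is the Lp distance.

(Σ|x_i - y_i|^2)^(1/2) = (|1 - 2|^2 + |-2 - (-1)|^2)^(1/2)
= (1^2 + 1^2)^(1/2) = (1 + 1)^(1/2) = (2)^(1/2) ≈ 1.4142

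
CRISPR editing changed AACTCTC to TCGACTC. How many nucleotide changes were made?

Differing positions: 1, 2, 3, 4. Hamming distance = 4.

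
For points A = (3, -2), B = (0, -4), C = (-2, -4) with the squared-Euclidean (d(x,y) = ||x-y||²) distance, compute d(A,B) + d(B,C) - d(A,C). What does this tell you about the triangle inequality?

d(A,B) = 3² + 2² = 13, d(B,C) = 2² + 0² = 4, d(A,C) = 5² + 2² = 29.
d(A,B) + d(B,C) - d(A,C) = 13 + 4 - 29 = 17 - 29 = -12. This is < 0, so the triangle inequality FAILS for these points (squared-Euclidean is not a metric).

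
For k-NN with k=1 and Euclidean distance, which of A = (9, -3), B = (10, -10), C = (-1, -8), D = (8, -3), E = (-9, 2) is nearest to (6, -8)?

Distances: d(A) ≈ 5.831, d(B) ≈ 4.4721, d(C) = 7, d(D) ≈ 5.3852, d(E) ≈ 18.0278. Nearest: B = (10, -10) with distance 4.4721.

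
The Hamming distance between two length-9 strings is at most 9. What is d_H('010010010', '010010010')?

Differing positions: none. Hamming distance = 0. The maximum possible Hamming distance for length-9 strings is 9, so d_H/9 = 0/9 = 0.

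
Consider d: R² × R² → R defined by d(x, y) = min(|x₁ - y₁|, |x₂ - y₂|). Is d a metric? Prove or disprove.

No. d fails identity of indiscernibles: take x = (2, 0) and y = (2, 9). Then d(x,y) = min(|2 - 2|, |0 - 9|) = min(0, 9) = 0, yet x ≠ y.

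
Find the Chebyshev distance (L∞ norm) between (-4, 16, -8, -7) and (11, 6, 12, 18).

max(|x_i - y_i|) = max(|-4 - 11|, |16 - 6|, |-8 - 12|, |-7 - 18|) = max(15, 10, 20, 25) = 25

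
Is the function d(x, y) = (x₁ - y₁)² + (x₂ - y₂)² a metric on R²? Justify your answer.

No. The squared Euclidean distance fails the triangle inequality. Counterexample: x = (0, 0), y = (1, 3), z = (2, 6). d(x,z) = 2² + 6² = 40, but d(x,y) + d(y,z) = (1² + 3²) + (1² + 3²) = 10 + 10 = 20. Since 40 > 20, the triangle inequality is violated. (Note: √d, the ordinary Euclidean distance, IS a metric.)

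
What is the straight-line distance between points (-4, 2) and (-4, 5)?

√(Σ(x_i - y_i)²) = √((-4 - (-4))² + (2 - 5)²)
= √(0² + (-3)²) = √(0 + 9) = √9 = 3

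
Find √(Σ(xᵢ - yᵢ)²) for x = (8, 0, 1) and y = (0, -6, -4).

√(Σ(x_i - y_i)²) = √((8 - 0)² + (0 - (-6))² + (1 - (-4))²)
= √(8² + 6² + 5²) = √(64 + 36 + 25) = √125 ≈ 11.1803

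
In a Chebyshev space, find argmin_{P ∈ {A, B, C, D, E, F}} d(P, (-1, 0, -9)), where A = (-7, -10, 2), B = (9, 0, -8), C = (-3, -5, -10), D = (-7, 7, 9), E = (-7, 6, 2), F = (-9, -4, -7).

Distances: d(A) = 11, d(B) = 10, d(C) = 5, d(D) = 18, d(E) = 11, d(F) = 8. Nearest: C = (-3, -5, -10) with distance 5.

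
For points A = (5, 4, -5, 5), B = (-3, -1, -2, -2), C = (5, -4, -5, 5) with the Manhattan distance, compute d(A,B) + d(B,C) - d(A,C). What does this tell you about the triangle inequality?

d(A,B) = 8 + 5 + 3 + 7 = 23, d(B,C) = 8 + 3 + 3 + 7 = 21, d(A,C) = 0 + 8 + 0 + 0 = 8.
d(A,B) + d(B,C) - d(A,C) = 23 + 21 - 8 = 44 - 8 = 36. This is ≥ 0, so the triangle inequality holds for these points.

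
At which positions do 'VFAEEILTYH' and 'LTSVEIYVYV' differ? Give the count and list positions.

Differing positions: 1, 2, 3, 4, 7, 8, 10. Hamming distance = 7.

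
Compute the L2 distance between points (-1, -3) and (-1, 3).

(Σ|x_i - y_i|^2)^(1/2) = (|-1 - (-1)|^2 + |-3 - 3|^2)^(1/2)
= (0^2 + 6^2)^(1/2) = (0 + 36)^(1/2) = (36)^(1/2) = 6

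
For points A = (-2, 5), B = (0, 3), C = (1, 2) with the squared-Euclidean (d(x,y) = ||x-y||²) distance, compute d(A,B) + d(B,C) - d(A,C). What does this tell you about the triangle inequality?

d(A,B) = 2² + 2² = 8, d(B,C) = 1² + 1² = 2, d(A,C) = 3² + 3² = 18.
d(A,B) + d(B,C) - d(A,C) = 8 + 2 - 18 = 10 - 18 = -8. This is < 0, so the triangle inequality FAILS for these points (squared-Euclidean is not a metric).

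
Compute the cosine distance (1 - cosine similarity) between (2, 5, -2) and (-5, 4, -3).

With u = (2, 5, -2), v = (-5, 4, -3):
u·v = 2·(-5) + 5·4 + (-2)·(-3) = (-10) + 20 + 6 = 16.
|u| = √(2² + 5² + (-2)²) = √33, |v| = √((-5)² + 4² + (-3)²) = √50, so |u||v| = √(33·50) = √1650.
cos θ = (u·v)/(|u||v|) = 16/√1650 ≈ 0.3939
Cosine distance = 1 - cos θ ≈ 1 - 0.3939 = 0.6061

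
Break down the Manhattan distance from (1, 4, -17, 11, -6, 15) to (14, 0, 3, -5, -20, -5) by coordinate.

Σ|x_i - y_i| = |1 - 14| + |4 - 0| + |-17 - 3| + |11 - (-5)| + |-6 - (-20)| + |15 - (-5)| = 13 + 4 + 20 + 16 + 14 + 20 = 87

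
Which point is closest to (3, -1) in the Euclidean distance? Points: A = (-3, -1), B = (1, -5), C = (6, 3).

Distances: d(A) = 6, d(B) ≈ 4.4721, d(C) = 5. Nearest: B = (1, -5) with distance 4.4721.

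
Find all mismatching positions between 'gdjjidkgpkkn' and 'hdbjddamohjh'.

Differing positions: 1, 3, 5, 7, 8, 9, 10, 11, 12. Hamming distance = 9.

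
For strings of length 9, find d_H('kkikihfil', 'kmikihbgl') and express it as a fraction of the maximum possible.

Differing positions: 2, 7, 8. Hamming distance = 3. The maximum possible Hamming distance for length-9 strings is 9, so d_H/9 = 3/9 ≈ 0.3333.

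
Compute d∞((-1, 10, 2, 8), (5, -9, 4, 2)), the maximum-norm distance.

max(|x_i - y_i|) = max(|-1 - 5|, |10 - (-9)|, |2 - 4|, |8 - 2|) = max(6, 19, 2, 6) = 19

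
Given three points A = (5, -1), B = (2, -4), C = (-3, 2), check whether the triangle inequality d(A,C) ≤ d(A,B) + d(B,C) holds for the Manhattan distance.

d(A,B) = 3 + 3 = 6, d(B,C) = 5 + 6 = 11, d(A,C) = 8 + 3 = 11.
d(A,C) = 11 ≤ 6 + 11 = 17. Triangle inequality is satisfied.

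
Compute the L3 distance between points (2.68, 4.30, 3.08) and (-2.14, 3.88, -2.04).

(Σ|x_i - y_i|^3)^(1/3) = (|2.68 - (-2.14)|^3 + |4.3 - 3.88|^3 + |3.08 - (-2.04)|^3)^(1/3)
= (4.82^3 + 0.42^3 + 5.12^3)^(1/3) ≈ (111.9802 + 0.0741 + 134.2177)^(1/3) = (246.272)^(1/3) ≈ 6.2681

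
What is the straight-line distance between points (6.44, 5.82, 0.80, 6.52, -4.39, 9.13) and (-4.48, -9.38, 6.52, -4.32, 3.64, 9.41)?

√(Σ(x_i - y_i)²) = √((6.44 - (-4.48))² + (5.82 - (-9.38))² + (0.8 - 6.52)² + (6.52 - (-4.32))² + (-4.39 - 3.64)² + (9.13 - 9.41)²)
= √(10.92² + 15.2² + (-5.72)² + 10.84² + (-8.03)² + (-0.28)²) = √(119.2464 + 231.04 + 32.7184 + 117.5056 + 64.4809 + 0.0784) = √565.0697 ≈ 23.7712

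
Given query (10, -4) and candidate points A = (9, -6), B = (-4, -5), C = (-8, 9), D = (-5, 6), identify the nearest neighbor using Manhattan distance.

Distances: d(A) = 3, d(B) = 15, d(C) = 31, d(D) = 25. Nearest: A = (9, -6) with distance 3.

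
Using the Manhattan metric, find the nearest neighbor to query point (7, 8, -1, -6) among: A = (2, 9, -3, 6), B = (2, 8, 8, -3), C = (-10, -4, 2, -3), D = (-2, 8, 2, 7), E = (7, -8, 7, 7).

Distances: d(A) = 20, d(B) = 17, d(C) = 35, d(D) = 25, d(E) = 37. Nearest: B = (2, 8, 8, -3) with distance 17.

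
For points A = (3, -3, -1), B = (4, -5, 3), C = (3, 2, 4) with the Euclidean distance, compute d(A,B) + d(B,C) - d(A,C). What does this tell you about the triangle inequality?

d(A,B) = √(1² + 2² + 4²) = √21 ≈ 4.5826, d(B,C) = √(1² + 7² + 1²) = √51 ≈ 7.1414, d(A,C) = √(0² + 5² + 5²) = √50 ≈ 7.0711.
d(A,B) + d(B,C) - d(A,C) = 4.5826 + 7.1414 - 7.0711 = 11.724 - 7.0711 = 4.6529 (to 4 decimal places). This is ≥ 0, so the triangle inequality holds for these points.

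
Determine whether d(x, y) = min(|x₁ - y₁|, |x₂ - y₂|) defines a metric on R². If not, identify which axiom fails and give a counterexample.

No. d fails identity of indiscernibles: take x = (3, 0) and y = (3, 3). Then d(x,y) = min(|3 - 3|, |0 - 3|) = min(0, 3) = 0, yet x ≠ y.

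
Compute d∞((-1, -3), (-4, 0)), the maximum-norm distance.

max(|x_i - y_i|) = max(|-1 - (-4)|, |-3 - 0|) = max(3, 3) = 3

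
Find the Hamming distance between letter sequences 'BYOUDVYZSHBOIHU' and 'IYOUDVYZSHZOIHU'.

Differing positions: 1, 11. Hamming distance = 2.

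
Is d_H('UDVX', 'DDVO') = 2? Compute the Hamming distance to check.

Differing positions: 1, 4. Hamming distance = 2, so the claim is true.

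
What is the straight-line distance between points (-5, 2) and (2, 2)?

√(Σ(x_i - y_i)²) = √((-5 - 2)² + (2 - 2)²)
= √((-7)² + 0²) = √(49 + 0) = √49 = 7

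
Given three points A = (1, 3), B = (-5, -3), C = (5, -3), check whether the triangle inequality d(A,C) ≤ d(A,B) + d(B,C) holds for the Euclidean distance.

d(A,B) = √(6² + 6²) = √72 ≈ 8.4853, d(B,C) = √(10² + 0²) = √100 = 10, d(A,C) = √(4² + 6²) = √52 ≈ 7.2111.
d(A,C) ≈ 7.2111 ≤ 8.4853 + 10 = 18.4853. Triangle inequality is satisfied.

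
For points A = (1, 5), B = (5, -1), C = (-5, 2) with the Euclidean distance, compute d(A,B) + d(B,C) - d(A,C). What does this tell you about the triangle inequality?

d(A,B) = √(4² + 6²) = √52 ≈ 7.2111, d(B,C) = √(10² + 3²) = √109 ≈ 10.4403, d(A,C) = √(6² + 3²) = √45 ≈ 6.7082.
d(A,B) + d(B,C) - d(A,C) = 7.2111 + 10.4403 - 6.7082 = 17.6514 - 6.7082 = 10.9432 (to 4 decimal places). This is ≥ 0, so the triangle inequality holds for these points.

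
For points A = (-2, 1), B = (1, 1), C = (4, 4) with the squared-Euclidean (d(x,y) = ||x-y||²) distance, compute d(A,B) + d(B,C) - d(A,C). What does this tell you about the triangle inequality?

d(A,B) = 3² + 0² = 9, d(B,C) = 3² + 3² = 18, d(A,C) = 6² + 3² = 45.
d(A,B) + d(B,C) - d(A,C) = 9 + 18 - 45 = 27 - 45 = -18. This is < 0, so the triangle inequality FAILS for these points (squared-Euclidean is not a metric).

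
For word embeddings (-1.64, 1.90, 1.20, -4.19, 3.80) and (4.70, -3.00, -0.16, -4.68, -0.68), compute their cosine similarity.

With u = (-1.64, 1.90, 1.20, -4.19, 3.80), v = (4.70, -3.00, -0.16, -4.68, -0.68):
u·v = (-1.64)·4.7 + 1.9·(-3) + 1.2·(-0.16) + (-4.19)·(-4.68) + 3.8·(-0.68) = (-7.708) + (-5.7) + (-0.192) + 19.6092 + (-2.584) = 3.4252.
|u| = √((-1.64)² + 1.9² + 1.2² + (-4.19)² + 3.8²) = √(2.6896 + 3.61 + 1.44 + 17.5561 + 14.44) = √39.7357, |v| = √(4.7² + (-3)² + (-0.16)² + (-4.68)² + (-0.68)²) = √(22.09 + 9 + 0.0256 + 21.9024 + 0.4624) = √53.4804.
cos θ = (u·v)/(|u||v|) = 3.4252/(√39.7357·√53.4804) ≈ 0.0743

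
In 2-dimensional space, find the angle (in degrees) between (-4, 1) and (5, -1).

With u = (-4, 1), v = (5, -1):
u·v = (-4)·5 + 1·(-1) = (-20) + (-1) = -21.
|u| = √((-4)² + 1²) = √17, |v| = √(5² + (-1)²) = √26, so |u||v| = √(17·26) = √442.
cos θ = (u·v)/(|u||v|) = -21/√442 ≈ -0.998868
θ = arccos(-0.998868) ≈ 177.27°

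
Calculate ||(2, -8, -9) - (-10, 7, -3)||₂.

√(Σ(x_i - y_i)²) = √((2 - (-10))² + (-8 - 7)² + (-9 - (-3))²)
= √(12² + (-15)² + (-6)²) = √(144 + 225 + 36) = √405 ≈ 20.1246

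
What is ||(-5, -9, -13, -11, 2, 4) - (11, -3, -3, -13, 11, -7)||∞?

max(|x_i - y_i|) = max(|-5 - 11|, |-9 - (-3)|, |-13 - (-3)|, |-11 - (-13)|, |2 - 11|, |4 - (-7)|) = max(16, 6, 10, 2, 9, 11) = 16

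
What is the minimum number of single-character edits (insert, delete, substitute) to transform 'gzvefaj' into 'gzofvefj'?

Let D[i][j] be the edit distance between the first i characters of 'gzvefaj' and the first j characters of 'gzofvefj', with D[i][0] = i, D[0][j] = j, and D[i][j] = D[i-1][j-1] if the characters match, else 1 + min(D[i-1][j], D[i][j-1], D[i-1][j-1]). Filling the table (rows: prefixes of 'gzvefaj', columns: prefixes of 'gzofvefj'):
     ε  g  z  o  f  v  e  f  j
  ε  0  1  2  3  4  5  6  7  8
  g  1  0  1  2  3  4  5  6  7
  z  2  1  0  1  2  3  4  5  6
  v  3  2  1  1  2  2  3  4  5
  e  4  3  2  2  2  3  2  3  4
  f  5  4  3  3  2  3  3  2  3
  a  6  5  4  4  3  3  4  3  3
  j  7  6  5  5  4  4  4  4  3
The bottom-right entry gives D[7][8] = 3, so no sequence of fewer than 3 edits works. Backtracking through the table gives one optimal edit sequence (3 edits):
  gzvefaj → gzovefaj (ins o @3)
  gzovefaj → gzofvefaj (ins f @4)
  gzofvefaj → gzofvefj (del a @8)
Edit distance = 3.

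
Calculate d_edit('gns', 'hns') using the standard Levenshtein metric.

Let D[i][j] be the edit distance between the first i characters of 'gns' and the first j characters of 'hns', with D[i][0] = i, D[0][j] = j, and D[i][j] = D[i-1][j-1] if the characters match, else 1 + min(D[i-1][j], D[i][j-1], D[i-1][j-1]). Filling the table (rows: prefixes of 'gns', columns: prefixes of 'hns'):
     ε  h  n  s
  ε  0  1  2  3
  g  1  1  2  3
  n  2  2  1  2
  s  3  3  2  1
The bottom-right entry gives D[3][3] = 1, so no sequence of fewer than 1 edit works. Backtracking through the table gives one optimal edit sequence (1 edit):
  gns → hns (sub g→h @1)
Edit distance = 1.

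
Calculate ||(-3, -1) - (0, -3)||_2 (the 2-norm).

(Σ|x_i - y_i|^2)^(1/2) = (|-3 - 0|^2 + |-1 - (-3)|^2)^(1/2)
= (3^2 + 2^2)^(1/2) = (9 + 4)^(1/2) = (13)^(1/2) ≈ 3.6056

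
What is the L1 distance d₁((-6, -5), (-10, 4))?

Σ|x_i - y_i| = |-6 - (-10)| + |-5 - 4| = 4 + 9 = 13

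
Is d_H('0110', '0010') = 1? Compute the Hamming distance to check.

Differing positions: 2. Hamming distance = 1, so the claim is true.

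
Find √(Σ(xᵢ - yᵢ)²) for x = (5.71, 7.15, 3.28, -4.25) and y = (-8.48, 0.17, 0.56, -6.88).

√(Σ(x_i - y_i)²) = √((5.71 - (-8.48))² + (7.15 - 0.17)² + (3.28 - 0.56)² + (-4.25 - (-6.88))²)
= √(14.19² + 6.98² + 2.72² + 2.63²) = √(201.3561 + 48.7204 + 7.3984 + 6.9169) = √264.3918 ≈ 16.2601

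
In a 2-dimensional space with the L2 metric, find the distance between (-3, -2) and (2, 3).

(Σ|x_i - y_i|^2)^(1/2) = (|-3 - 2|^2 + |-2 - 3|^2)^(1/2)
= (5^2 + 5^2)^(1/2) = (25 + 25)^(1/2) = (50)^(1/2) ≈ 7.0711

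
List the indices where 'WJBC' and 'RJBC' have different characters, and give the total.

Differing positions: 1. Hamming distance = 1.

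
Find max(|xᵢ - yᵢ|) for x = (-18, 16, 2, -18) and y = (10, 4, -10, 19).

max(|x_i - y_i|) = max(|-18 - 10|, |16 - 4|, |2 - (-10)|, |-18 - 19|) = max(28, 12, 12, 37) = 37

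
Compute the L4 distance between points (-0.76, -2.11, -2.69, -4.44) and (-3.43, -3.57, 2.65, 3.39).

(Σ|x_i - y_i|^4)^(1/4) = (|-0.76 - (-3.43)|^4 + |-2.11 - (-3.57)|^4 + |-2.69 - 2.65|^4 + |-4.44 - 3.39|^4)^(1/4)
= (2.67^4 + 1.46^4 + 5.34^4 + 7.83^4)^(1/4) ≈ (50.8212 + 4.5437 + 813.1394 + 3758.7812)^(1/4) = (4627.2855)^(1/4) ≈ 8.2477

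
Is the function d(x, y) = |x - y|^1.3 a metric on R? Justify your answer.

No. d(x,y) = |x-y|^1.3 fails the triangle inequality since p = 1.3 > 1. Counterexample: x = 2, y = 8, z = 9. d(x,z) = |2 - 9|^1.3 = 7^1.3 ≈ 12.5495, but d(x,y) + d(y,z) = 6^1.3 + 1^1.3 ≈ 10.2706 + 1 = 11.2706. Since 12.5495 > 11.2706, the triangle inequality is violated.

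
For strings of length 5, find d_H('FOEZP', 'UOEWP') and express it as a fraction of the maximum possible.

Differing positions: 1, 4. Hamming distance = 2. The maximum possible Hamming distance for length-5 strings is 5, so d_H/5 = 2/5 = 0.4.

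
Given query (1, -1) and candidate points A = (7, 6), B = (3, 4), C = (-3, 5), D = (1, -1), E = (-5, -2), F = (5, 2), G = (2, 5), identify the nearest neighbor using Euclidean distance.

Distances: d(A) ≈ 9.2195, d(B) ≈ 5.3852, d(C) ≈ 7.2111, d(D) = 0, d(E) ≈ 6.0828, d(F) = 5, d(G) ≈ 6.0828. Nearest: D = (1, -1) with distance 0.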